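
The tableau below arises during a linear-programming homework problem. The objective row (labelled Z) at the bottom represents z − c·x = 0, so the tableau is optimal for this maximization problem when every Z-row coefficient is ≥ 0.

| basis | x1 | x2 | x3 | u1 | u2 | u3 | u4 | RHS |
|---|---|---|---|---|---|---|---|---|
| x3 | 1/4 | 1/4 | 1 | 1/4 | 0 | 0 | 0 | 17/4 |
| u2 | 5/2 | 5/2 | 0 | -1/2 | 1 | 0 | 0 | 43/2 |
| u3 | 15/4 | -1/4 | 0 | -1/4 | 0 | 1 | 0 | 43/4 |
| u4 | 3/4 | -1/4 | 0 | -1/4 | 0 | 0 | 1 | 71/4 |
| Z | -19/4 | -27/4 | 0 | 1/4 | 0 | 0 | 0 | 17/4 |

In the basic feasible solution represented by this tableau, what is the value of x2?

x2 is not in the basis, so in the current basic feasible solution x2 = 0.

0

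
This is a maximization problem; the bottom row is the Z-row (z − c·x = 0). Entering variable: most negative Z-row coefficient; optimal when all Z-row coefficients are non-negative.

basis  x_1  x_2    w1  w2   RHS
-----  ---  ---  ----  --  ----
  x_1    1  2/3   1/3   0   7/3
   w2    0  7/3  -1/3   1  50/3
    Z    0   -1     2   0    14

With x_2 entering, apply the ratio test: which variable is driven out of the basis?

Column x_2 entries and ratios — x_1: (7/3)/(2/3) = 7/2; w2: (50/3)/(7/3) = 50/7.
Smallest ratio is 7/2 in the row of x_1, so x_1 leaves.

x_1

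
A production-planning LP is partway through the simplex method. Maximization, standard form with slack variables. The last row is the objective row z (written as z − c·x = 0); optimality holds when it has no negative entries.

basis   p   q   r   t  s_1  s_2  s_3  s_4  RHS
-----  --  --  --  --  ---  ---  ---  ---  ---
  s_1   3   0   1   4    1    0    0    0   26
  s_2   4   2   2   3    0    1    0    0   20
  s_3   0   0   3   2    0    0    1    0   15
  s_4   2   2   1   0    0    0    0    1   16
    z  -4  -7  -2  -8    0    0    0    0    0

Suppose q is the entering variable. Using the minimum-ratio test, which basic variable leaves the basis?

s_4

Column q entries and ratios — s_1: 0 ≤ 0, skip; s_2: 20/2 = 10; s_3: 0 ≤ 0, skip; s_4: 16/2 = 8.
Smallest ratio is 8 in the row of s_4, so s_4 leaves.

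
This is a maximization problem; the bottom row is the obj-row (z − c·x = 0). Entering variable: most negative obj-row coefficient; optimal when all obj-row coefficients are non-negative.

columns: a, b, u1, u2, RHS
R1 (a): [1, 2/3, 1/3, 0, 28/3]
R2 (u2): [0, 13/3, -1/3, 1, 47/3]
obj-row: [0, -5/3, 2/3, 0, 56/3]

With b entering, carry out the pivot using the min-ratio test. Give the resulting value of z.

321/13

Ratio test on column b — row 1: (28/3)/(2/3) = 14; row 2: (47/3)/(13/3) = 47/13. Minimum is 47/13 at row 2 (u2 leaves); pivot element 13/3.
Pivot on row 2; the obj-row RHS becomes 56/3 − (-5/3)·(47/13) = 321/13.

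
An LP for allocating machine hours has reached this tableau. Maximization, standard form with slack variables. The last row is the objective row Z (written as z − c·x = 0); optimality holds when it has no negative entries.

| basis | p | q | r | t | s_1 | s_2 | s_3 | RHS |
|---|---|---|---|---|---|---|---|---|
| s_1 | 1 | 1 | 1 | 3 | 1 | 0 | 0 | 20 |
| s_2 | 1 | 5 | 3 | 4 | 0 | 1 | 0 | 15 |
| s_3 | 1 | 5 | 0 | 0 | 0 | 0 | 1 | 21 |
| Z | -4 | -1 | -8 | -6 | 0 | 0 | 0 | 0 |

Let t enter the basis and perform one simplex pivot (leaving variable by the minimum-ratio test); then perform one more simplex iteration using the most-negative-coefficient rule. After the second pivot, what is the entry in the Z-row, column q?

37/3

Ratio test on column t — row 1: 20/3 = 20/3; row 2: 15/4 = 15/4; row 3: entry 0 ≤ 0. Minimum is 15/4 at row 2 (s_2 leaves); pivot element 4.
Divide row 2 by 4; eliminate column t from the other rows.
Second iteration: most negative Z-row entry is -7/2 in column r, so r enters.
Ratio test on column r — row 1: entry -5/4 ≤ 0; row 2: (15/4)/(3/4) = 5; row 3: entry 0 ≤ 0. Minimum is 5 at row 2 (t leaves); pivot element 3/4.
Divide row 2 by 3/4; eliminate column r from the other rows.
After both pivots, the entry at the Z-row, column q is 37/3.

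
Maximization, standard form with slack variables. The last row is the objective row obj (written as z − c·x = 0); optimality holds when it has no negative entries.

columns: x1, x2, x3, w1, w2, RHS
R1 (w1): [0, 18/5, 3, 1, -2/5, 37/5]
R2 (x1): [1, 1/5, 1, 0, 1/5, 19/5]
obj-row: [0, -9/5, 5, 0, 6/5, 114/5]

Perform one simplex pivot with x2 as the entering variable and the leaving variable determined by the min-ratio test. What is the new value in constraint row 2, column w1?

Ratio test on column x2 — row 1: (37/5)/(18/5) = 37/18; row 2: (19/5)/(1/5) = 19. Minimum is 37/18 at row 1 (w1 leaves); pivot element 18/5.
Divide row 1 by 18/5; eliminate column x2 from the other rows.
Row 2 update in column w1: 0 − (1/5)·(5/18) = -1/18.

-1/18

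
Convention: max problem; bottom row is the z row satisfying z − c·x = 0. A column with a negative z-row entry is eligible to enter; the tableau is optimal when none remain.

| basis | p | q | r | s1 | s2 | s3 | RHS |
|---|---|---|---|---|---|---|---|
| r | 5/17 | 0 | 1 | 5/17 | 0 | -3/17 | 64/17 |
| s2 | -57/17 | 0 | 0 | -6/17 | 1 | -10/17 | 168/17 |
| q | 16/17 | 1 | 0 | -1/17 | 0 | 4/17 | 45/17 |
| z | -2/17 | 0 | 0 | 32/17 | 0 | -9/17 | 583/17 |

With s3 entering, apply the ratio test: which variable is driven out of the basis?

Column s3 entries and ratios — r: -3/17 ≤ 0, skip; s2: -10/17 ≤ 0, skip; q: (45/17)/(4/17) = 45/4.
Smallest ratio is 45/4 in the row of q, so q leaves.

q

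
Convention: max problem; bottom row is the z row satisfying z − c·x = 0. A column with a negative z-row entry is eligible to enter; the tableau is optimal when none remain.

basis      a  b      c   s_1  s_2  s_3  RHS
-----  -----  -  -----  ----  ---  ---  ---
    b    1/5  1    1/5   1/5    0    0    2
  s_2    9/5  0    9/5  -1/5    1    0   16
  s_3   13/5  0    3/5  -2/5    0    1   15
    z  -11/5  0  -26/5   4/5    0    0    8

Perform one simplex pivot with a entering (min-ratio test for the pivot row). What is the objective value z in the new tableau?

Ratio test on column a — row 1: 2/(1/5) = 10; row 2: 16/(9/5) = 80/9; row 3: 15/(13/5) = 75/13. Minimum is 75/13 at row 3 (s_3 leaves); pivot element 13/5.
Pivot on row 3; the z-row RHS becomes 8 − (-11/5)·(75/13) = 269/13.

269/13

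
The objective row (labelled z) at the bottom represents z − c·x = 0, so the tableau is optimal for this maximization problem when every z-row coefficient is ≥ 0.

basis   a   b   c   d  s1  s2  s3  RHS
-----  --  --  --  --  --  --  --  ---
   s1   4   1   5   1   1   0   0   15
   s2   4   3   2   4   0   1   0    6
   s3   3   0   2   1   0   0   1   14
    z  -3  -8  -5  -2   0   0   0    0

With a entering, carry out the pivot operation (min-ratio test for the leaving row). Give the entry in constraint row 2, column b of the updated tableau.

3/4

Ratio test on column a — row 1: 15/4 = 15/4; row 2: 6/4 = 3/2; row 3: 14/3 = 14/3. Minimum is 3/2 at row 2 (s2 leaves); pivot element 4.
Divide row 2 by 4; eliminate column a from the other rows.
In the new row 2, the b entry is the old entry divided by the pivot: 3/4 = 3/4.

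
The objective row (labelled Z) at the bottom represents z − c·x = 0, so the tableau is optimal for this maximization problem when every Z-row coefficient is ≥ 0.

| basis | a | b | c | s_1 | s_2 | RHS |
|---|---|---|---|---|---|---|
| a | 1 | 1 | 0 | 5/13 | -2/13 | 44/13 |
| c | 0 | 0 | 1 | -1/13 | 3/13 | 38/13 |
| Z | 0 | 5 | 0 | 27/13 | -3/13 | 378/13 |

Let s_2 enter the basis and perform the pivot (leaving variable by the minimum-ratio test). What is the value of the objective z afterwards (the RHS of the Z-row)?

Ratio test on column s_2 — row 1: entry -2/13 ≤ 0; row 2: (38/13)/(3/13) = 38/3. Minimum is 38/3 at row 2 (c leaves); pivot element 3/13.
Pivot on row 2; the Z-row RHS becomes 378/13 − (-3/13)·(38/3) = 32.

32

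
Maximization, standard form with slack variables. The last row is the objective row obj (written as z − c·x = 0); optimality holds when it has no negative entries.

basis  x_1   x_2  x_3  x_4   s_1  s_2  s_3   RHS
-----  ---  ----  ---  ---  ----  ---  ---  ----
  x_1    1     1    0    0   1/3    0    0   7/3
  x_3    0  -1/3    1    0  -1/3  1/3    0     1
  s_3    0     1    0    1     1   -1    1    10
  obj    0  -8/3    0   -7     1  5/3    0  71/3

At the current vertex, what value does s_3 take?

10

s_3 is basic (row 3); its value is the RHS of that row, 10.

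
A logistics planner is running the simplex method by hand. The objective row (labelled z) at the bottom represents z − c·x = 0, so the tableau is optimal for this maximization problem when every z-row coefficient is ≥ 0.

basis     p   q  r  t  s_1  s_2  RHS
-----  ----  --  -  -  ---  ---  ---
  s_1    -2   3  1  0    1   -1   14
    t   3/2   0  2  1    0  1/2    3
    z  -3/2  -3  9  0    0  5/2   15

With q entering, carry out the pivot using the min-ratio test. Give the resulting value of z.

Ratio test on column q — row 1: 14/3 = 14/3; row 2: entry 0 ≤ 0. Minimum is 14/3 at row 1 (s_1 leaves); pivot element 3.
Pivot on row 1; the z-row RHS becomes 15 − (-3)·(14/3) = 29.

29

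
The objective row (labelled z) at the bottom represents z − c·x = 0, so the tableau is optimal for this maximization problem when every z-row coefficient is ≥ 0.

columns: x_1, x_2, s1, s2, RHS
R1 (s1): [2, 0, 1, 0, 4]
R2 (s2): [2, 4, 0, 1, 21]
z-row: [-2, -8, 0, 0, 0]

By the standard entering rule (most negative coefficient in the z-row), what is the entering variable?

Negative z-row entries: x_1: -2, x_2: -8.
The most negative is -8 in column x_2, so x_2 enters.

x_2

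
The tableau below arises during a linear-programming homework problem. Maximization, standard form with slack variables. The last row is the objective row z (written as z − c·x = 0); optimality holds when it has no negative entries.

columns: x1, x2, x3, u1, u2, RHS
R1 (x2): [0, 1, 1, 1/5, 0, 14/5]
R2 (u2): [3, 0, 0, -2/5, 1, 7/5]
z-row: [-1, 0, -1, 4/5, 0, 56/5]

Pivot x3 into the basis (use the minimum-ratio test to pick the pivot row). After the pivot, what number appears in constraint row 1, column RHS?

Ratio test on column x3 — row 1: (14/5)/1 = 14/5; row 2: entry 0 ≤ 0. Minimum is 14/5 at row 1 (x2 leaves); pivot element 1.
Divide row 1 by 1; eliminate column x3 from the other rows.
In the new row 1, the RHS entry is the old entry divided by the pivot: (14/5)/1 = 14/5.

14/5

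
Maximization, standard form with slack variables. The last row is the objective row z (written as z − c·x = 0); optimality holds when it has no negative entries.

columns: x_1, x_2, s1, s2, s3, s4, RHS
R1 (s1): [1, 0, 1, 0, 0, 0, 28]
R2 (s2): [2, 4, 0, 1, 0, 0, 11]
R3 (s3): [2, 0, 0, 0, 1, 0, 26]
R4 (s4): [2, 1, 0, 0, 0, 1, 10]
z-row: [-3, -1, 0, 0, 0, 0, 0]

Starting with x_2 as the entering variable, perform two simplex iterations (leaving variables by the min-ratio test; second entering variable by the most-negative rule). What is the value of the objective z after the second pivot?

Ratio test on column x_2 — row 1: entry 0 ≤ 0; row 2: 11/4 = 11/4; row 3: entry 0 ≤ 0; row 4: 10/1 = 10. Minimum is 11/4 at row 2 (s2 leaves); pivot element 4.
Pivot on row 2; the z-row RHS becomes 0 − (-1)·(11/4) = 11/4.
Next entering variable (most negative z-row entry -5/2): x_1.
Ratio test on column x_1 — row 1: 28/1 = 28; row 2: (11/4)/(1/2) = 11/2; row 3: 26/2 = 13; row 4: (29/4)/(3/2) = 29/6. Minimum is 29/6 at row 4 (s4 leaves); pivot element 3/2.
After the second pivot the z-row RHS is 11/4 − (-5/2)·(29/6) = 89/6.

89/6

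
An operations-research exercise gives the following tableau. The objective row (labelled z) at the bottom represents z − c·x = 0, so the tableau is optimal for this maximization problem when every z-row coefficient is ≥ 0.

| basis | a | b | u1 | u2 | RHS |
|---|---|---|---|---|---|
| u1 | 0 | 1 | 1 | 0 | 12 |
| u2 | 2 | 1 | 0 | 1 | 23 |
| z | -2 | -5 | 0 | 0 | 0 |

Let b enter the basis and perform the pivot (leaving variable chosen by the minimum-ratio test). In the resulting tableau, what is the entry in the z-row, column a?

Ratio test on column b — row 1: 12/1 = 12; row 2: 23/1 = 23. Minimum is 12 at row 1 (u1 leaves); pivot element 1.
Divide row 1 by 1; eliminate column b from the other rows.
z-row update in column a: -2 − (-5)·0 = -2.

-2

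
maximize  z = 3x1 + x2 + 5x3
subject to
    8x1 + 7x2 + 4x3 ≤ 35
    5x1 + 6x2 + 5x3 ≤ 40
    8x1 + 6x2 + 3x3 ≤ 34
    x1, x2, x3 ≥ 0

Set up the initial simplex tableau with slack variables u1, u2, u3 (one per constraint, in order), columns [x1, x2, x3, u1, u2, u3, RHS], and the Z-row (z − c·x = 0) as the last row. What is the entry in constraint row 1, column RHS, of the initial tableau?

The RHS of constraint 1 is b_1 = 35.

35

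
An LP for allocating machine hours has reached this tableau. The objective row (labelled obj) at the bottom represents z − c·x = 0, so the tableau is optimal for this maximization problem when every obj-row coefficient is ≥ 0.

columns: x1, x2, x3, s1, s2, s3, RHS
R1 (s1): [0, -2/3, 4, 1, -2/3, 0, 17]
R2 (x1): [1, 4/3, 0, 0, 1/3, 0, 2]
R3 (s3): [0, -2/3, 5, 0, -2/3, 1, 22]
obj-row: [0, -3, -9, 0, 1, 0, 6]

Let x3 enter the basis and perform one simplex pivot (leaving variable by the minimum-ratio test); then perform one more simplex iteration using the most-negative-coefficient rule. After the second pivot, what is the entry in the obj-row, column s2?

5/8

Ratio test on column x3 — row 1: 17/4 = 17/4; row 2: entry 0 ≤ 0; row 3: 22/5 = 22/5. Minimum is 17/4 at row 1 (s1 leaves); pivot element 4.
Divide row 1 by 4; eliminate column x3 from the other rows.
Second iteration: most negative obj-row entry is -9/2 in column x2, so x2 enters.
Ratio test on column x2 — row 1: entry -1/6 ≤ 0; row 2: 2/(4/3) = 3/2; row 3: (3/4)/(1/6) = 9/2. Minimum is 3/2 at row 2 (x1 leaves); pivot element 4/3.
Divide row 2 by 4/3; eliminate column x2 from the other rows.
After both pivots, the entry at the obj-row, column s2 is 5/8.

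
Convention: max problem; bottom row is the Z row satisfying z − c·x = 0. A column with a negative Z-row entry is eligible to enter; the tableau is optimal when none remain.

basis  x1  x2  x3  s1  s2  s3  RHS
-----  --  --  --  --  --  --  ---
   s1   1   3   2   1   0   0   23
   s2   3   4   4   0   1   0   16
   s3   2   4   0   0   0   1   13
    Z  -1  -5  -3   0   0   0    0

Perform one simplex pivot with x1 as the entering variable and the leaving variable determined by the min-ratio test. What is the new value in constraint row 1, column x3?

2/3

Ratio test on column x1 — row 1: 23/1 = 23; row 2: 16/3 = 16/3; row 3: 13/2 = 13/2. Minimum is 16/3 at row 2 (s2 leaves); pivot element 3.
Divide row 2 by 3; eliminate column x1 from the other rows.
Row 1 update in column x3: 2 − 1·(4/3) = 2/3.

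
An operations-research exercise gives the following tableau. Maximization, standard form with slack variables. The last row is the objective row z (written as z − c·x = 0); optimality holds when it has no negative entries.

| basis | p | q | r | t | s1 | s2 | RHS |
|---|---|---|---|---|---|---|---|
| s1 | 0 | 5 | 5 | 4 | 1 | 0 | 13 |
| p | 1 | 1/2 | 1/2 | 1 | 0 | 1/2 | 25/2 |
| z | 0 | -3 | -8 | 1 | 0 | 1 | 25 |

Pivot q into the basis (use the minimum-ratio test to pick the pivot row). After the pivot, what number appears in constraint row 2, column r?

Ratio test on column q — row 1: 13/5 = 13/5; row 2: (25/2)/(1/2) = 25. Minimum is 13/5 at row 1 (s1 leaves); pivot element 5.
Divide row 1 by 5; eliminate column q from the other rows.
Row 2 update in column r: 1/2 − (1/2)·1 = 0.

0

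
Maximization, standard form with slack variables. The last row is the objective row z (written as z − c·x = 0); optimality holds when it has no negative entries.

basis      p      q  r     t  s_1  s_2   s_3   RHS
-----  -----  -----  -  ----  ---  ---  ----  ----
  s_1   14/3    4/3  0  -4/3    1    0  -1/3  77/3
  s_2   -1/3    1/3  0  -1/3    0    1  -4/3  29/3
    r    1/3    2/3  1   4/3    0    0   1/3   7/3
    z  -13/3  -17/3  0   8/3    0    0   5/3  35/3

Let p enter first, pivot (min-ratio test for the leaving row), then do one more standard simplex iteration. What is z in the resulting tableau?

Ratio test on column p — row 1: (77/3)/(14/3) = 11/2; row 2: entry -1/3 ≤ 0; row 3: (7/3)/(1/3) = 7. Minimum is 11/2 at row 1 (s_1 leaves); pivot element 14/3.
Pivot on row 1; the z-row RHS becomes 35/3 − (-13/3)·(11/2) = 71/2.
Next entering variable (most negative z-row entry -31/7): q.
Ratio test on column q — row 1: (11/2)/(2/7) = 77/4; row 2: (23/2)/(3/7) = 161/6; row 3: (1/2)/(4/7) = 7/8. Minimum is 7/8 at row 3 (r leaves); pivot element 4/7.
After the second pivot the z-row RHS is 71/2 − (-31/7)·(7/8) = 315/8.

315/8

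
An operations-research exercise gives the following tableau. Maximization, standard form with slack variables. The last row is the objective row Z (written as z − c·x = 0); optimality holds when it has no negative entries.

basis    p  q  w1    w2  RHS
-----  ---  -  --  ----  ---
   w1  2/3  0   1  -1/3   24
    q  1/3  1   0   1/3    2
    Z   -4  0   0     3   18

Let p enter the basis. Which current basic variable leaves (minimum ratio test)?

q

Column p entries and ratios — w1: 24/(2/3) = 36; q: 2/(1/3) = 6.
Smallest ratio is 6 in the row of q, so q leaves.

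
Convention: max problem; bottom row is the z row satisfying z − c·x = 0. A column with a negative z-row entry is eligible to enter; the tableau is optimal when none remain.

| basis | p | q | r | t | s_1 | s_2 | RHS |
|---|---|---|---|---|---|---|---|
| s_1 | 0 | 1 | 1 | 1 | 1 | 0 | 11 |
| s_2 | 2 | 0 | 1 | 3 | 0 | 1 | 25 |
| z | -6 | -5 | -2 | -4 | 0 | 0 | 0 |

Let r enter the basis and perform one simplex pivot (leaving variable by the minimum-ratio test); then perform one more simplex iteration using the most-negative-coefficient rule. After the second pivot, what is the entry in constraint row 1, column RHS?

Ratio test on column r — row 1: 11/1 = 11; row 2: 25/1 = 25. Minimum is 11 at row 1 (s_1 leaves); pivot element 1.
Divide row 1 by 1; eliminate column r from the other rows.
Second iteration: most negative z-row entry is -6 in column p, so p enters.
Ratio test on column p — row 1: entry 0 ≤ 0; row 2: 14/2 = 7. Minimum is 7 at row 2 (s_2 leaves); pivot element 2.
Divide row 2 by 2; eliminate column p from the other rows.
After both pivots, the entry at constraint row 1, column RHS is 11.

11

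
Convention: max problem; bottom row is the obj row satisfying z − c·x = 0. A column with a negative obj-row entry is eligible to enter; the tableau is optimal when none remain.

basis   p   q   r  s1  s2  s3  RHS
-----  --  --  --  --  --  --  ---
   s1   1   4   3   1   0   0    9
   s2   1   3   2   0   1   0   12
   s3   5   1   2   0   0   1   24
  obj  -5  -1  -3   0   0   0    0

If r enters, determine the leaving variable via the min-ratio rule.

s1

Column r entries and ratios — s1: 9/3 = 3; s2: 12/2 = 6; s3: 24/2 = 12.
Smallest ratio is 3 in the row of s1, so s1 leaves.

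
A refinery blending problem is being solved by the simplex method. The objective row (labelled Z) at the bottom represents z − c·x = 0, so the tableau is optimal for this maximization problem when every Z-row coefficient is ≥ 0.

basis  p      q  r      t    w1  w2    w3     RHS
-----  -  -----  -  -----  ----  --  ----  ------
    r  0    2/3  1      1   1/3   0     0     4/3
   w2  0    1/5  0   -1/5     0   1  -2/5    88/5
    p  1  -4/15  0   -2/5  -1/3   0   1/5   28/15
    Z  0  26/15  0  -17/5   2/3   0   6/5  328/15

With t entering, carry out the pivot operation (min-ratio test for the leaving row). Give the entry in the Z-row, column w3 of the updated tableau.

Ratio test on column t — row 1: (4/3)/1 = 4/3; row 2: entry -1/5 ≤ 0; row 3: entry -2/5 ≤ 0. Minimum is 4/3 at row 1 (r leaves); pivot element 1.
Divide row 1 by 1; eliminate column t from the other rows.
Z-row update in column w3: 6/5 − (-17/5)·0 = 6/5.

6/5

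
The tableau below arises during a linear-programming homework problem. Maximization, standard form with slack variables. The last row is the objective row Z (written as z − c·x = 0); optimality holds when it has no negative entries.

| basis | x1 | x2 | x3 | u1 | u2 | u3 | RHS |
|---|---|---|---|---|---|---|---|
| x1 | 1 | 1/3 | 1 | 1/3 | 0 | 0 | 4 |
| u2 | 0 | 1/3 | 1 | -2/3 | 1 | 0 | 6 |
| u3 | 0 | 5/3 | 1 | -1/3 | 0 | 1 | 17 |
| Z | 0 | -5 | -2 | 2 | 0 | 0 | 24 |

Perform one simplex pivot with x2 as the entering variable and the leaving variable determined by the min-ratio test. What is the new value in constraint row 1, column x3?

4/5

Ratio test on column x2 — row 1: 4/(1/3) = 12; row 2: 6/(1/3) = 18; row 3: 17/(5/3) = 51/5. Minimum is 51/5 at row 3 (u3 leaves); pivot element 5/3.
Divide row 3 by 5/3; eliminate column x2 from the other rows.
Row 1 update in column x3: 1 − (1/3)·(3/5) = 4/5.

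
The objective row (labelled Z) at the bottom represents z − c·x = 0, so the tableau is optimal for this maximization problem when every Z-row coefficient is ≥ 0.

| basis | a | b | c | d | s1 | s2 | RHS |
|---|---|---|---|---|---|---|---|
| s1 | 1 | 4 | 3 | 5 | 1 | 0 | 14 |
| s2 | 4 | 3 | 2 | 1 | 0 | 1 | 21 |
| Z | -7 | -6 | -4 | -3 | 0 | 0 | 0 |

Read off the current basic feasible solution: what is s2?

s2 is basic (row 2); its value is the RHS of that row, 21.

21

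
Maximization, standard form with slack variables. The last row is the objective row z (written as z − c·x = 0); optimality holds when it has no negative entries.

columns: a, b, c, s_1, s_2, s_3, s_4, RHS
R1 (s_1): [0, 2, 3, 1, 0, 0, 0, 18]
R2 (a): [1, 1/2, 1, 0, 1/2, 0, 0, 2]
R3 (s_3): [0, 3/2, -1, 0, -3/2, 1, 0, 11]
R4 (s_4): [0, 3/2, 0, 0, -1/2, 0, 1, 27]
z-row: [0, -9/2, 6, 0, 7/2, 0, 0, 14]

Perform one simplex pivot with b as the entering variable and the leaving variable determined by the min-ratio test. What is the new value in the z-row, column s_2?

8

Ratio test on column b — row 1: 18/2 = 9; row 2: 2/(1/2) = 4; row 3: 11/(3/2) = 22/3; row 4: 27/(3/2) = 18. Minimum is 4 at row 2 (a leaves); pivot element 1/2.
Divide row 2 by 1/2; eliminate column b from the other rows.
z-row update in column s_2: 7/2 − (-9/2)·1 = 8.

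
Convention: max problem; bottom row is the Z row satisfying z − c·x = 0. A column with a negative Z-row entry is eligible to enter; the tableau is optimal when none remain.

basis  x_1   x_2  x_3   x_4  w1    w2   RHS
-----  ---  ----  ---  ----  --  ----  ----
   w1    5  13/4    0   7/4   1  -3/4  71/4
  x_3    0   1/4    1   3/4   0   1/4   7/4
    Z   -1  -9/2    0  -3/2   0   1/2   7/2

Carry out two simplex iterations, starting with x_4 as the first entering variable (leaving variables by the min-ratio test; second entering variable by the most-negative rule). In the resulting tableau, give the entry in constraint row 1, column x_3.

-7/8

Ratio test on column x_4 — row 1: (71/4)/(7/4) = 71/7; row 2: (7/4)/(3/4) = 7/3. Minimum is 7/3 at row 2 (x_3 leaves); pivot element 3/4.
Divide row 2 by 3/4; eliminate column x_4 from the other rows.
Second iteration: most negative Z-row entry is -4 in column x_2, so x_2 enters.
Ratio test on column x_2 — row 1: (41/3)/(8/3) = 41/8; row 2: (7/3)/(1/3) = 7. Minimum is 41/8 at row 1 (w1 leaves); pivot element 8/3.
Divide row 1 by 8/3; eliminate column x_2 from the other rows.
After both pivots, the entry at constraint row 1, column x_3 is -7/8.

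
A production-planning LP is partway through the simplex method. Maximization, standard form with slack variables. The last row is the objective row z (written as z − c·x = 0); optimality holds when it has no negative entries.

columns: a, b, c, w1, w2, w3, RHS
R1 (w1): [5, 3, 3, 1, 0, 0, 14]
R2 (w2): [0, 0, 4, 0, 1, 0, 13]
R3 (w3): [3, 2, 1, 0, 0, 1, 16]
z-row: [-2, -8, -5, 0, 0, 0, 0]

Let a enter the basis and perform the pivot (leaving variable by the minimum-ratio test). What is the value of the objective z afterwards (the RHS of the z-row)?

28/5

Ratio test on column a — row 1: 14/5 = 14/5; row 2: entry 0 ≤ 0; row 3: 16/3 = 16/3. Minimum is 14/5 at row 1 (w1 leaves); pivot element 5.
Pivot on row 1; the z-row RHS becomes 0 − (-2)·(14/5) = 28/5.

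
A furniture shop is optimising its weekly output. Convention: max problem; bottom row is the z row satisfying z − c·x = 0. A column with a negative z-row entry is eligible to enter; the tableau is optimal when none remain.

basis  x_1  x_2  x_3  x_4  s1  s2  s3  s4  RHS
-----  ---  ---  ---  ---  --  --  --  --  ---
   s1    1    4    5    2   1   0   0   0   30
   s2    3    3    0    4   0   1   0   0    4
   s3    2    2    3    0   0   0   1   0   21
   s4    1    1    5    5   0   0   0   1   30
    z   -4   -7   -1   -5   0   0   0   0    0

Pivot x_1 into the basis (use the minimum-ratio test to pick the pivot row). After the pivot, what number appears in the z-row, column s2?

Ratio test on column x_1 — row 1: 30/1 = 30; row 2: 4/3 = 4/3; row 3: 21/2 = 21/2; row 4: 30/1 = 30. Minimum is 4/3 at row 2 (s2 leaves); pivot element 3.
Divide row 2 by 3; eliminate column x_1 from the other rows.
z-row update in column s2: 0 − (-4)·(1/3) = 4/3.

4/3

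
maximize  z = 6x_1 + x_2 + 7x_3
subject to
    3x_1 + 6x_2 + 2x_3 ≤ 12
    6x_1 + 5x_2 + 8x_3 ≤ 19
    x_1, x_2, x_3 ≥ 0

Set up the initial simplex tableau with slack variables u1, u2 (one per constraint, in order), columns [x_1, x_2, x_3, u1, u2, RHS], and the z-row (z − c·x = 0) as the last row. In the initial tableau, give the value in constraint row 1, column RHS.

12

The RHS of constraint 1 is b_1 = 12.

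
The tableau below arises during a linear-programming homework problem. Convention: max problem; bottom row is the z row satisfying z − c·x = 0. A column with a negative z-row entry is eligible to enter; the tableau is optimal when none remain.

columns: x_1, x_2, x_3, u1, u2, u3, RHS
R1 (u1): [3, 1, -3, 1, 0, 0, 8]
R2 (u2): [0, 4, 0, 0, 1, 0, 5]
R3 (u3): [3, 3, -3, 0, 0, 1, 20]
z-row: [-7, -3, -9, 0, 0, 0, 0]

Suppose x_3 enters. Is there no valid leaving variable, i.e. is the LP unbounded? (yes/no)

Every constraint-row entry in column x_3 is ≤ 0, so increasing x_3 is unbounded.

yes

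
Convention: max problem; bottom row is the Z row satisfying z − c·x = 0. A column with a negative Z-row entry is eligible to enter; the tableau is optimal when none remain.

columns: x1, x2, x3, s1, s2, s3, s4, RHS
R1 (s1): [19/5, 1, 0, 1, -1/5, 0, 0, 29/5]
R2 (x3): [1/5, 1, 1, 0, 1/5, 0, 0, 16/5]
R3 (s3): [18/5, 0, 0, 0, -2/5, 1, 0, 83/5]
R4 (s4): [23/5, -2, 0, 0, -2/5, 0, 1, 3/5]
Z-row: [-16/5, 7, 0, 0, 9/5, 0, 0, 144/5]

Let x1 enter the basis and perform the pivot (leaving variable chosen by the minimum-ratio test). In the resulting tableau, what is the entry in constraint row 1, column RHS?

Ratio test on column x1 — row 1: (29/5)/(19/5) = 29/19; row 2: (16/5)/(1/5) = 16; row 3: (83/5)/(18/5) = 83/18; row 4: (3/5)/(23/5) = 3/23. Minimum is 3/23 at row 4 (s4 leaves); pivot element 23/5.
Divide row 4 by 23/5; eliminate column x1 from the other rows.
Row 1 update in column RHS: 29/5 − (19/5)·(3/23) = 122/23.

122/23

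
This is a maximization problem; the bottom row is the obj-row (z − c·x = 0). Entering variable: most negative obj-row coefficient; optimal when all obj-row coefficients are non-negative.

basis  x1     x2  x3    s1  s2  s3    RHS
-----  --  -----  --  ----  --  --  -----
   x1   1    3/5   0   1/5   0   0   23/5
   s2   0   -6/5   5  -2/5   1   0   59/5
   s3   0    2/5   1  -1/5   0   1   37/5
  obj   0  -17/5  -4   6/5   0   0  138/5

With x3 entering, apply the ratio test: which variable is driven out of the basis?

s2

Column x3 entries and ratios — x1: 0 ≤ 0, skip; s2: (59/5)/5 = 59/25; s3: (37/5)/1 = 37/5.
Smallest ratio is 59/25 in the row of s2, so s2 leaves.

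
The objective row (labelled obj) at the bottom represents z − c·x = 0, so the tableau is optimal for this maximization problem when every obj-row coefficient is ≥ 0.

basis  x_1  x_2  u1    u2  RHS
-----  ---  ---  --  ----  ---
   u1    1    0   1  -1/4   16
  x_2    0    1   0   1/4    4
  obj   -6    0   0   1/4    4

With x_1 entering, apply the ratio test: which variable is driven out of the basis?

Column x_1 entries and ratios — u1: 16/1 = 16; x_2: 0 ≤ 0, skip.
Smallest ratio is 16 in the row of u1, so u1 leaves.

u1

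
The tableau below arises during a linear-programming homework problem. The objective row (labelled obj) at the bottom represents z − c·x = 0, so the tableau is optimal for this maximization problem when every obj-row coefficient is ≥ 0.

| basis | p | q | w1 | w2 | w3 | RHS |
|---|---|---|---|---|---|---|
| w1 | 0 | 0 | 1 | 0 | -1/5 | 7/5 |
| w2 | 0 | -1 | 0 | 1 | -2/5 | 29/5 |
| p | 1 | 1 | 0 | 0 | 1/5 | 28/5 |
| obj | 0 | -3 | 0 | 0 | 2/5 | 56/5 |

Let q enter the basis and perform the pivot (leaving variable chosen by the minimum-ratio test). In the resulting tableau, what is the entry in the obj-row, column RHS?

Ratio test on column q — row 1: entry 0 ≤ 0; row 2: entry -1 ≤ 0; row 3: (28/5)/1 = 28/5. Minimum is 28/5 at row 3 (p leaves); pivot element 1.
Divide row 3 by 1; eliminate column q from the other rows.
obj-row update in column RHS: 56/5 − (-3)·(28/5) = 28.

28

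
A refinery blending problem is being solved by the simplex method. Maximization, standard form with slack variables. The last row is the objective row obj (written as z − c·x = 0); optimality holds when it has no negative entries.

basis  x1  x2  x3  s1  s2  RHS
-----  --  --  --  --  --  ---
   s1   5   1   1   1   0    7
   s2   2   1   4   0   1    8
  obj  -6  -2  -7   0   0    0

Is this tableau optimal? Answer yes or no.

The obj-row has a negative entry -7 in column x3, so it is not optimal.

no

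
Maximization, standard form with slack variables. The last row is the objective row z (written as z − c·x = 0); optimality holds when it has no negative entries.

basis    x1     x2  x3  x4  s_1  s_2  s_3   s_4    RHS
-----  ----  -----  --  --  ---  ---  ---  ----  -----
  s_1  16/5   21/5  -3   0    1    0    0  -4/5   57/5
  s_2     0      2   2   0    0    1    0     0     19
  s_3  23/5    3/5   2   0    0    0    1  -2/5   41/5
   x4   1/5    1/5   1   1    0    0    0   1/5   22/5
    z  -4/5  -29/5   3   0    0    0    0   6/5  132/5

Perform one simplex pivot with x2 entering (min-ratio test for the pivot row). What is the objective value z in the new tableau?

Ratio test on column x2 — row 1: (57/5)/(21/5) = 19/7; row 2: 19/2 = 19/2; row 3: (41/5)/(3/5) = 41/3; row 4: (22/5)/(1/5) = 22. Minimum is 19/7 at row 1 (s_1 leaves); pivot element 21/5.
Pivot on row 1; the z-row RHS becomes 132/5 − (-29/5)·(19/7) = 295/7.

295/7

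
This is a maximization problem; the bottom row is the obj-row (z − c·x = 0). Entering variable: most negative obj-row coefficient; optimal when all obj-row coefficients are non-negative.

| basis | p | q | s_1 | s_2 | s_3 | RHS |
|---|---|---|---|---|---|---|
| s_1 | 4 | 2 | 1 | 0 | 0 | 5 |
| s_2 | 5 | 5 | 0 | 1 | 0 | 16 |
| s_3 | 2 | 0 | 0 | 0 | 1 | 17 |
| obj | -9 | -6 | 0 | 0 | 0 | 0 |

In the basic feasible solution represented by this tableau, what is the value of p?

p is not in the basis, so in the current basic feasible solution p = 0.

0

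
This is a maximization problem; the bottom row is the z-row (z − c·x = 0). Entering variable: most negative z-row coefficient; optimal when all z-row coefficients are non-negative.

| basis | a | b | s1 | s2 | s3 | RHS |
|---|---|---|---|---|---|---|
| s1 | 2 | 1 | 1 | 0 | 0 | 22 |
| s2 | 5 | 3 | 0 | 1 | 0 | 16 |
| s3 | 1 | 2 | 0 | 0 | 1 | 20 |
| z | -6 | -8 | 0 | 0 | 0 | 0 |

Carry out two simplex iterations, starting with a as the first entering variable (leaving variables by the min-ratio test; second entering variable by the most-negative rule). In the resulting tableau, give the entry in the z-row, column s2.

8/3

Ratio test on column a — row 1: 22/2 = 11; row 2: 16/5 = 16/5; row 3: 20/1 = 20. Minimum is 16/5 at row 2 (s2 leaves); pivot element 5.
Divide row 2 by 5; eliminate column a from the other rows.
Second iteration: most negative z-row entry is -22/5 in column b, so b enters.
Ratio test on column b — row 1: entry -1/5 ≤ 0; row 2: (16/5)/(3/5) = 16/3; row 3: (84/5)/(7/5) = 12. Minimum is 16/3 at row 2 (a leaves); pivot element 3/5.
Divide row 2 by 3/5; eliminate column b from the other rows.
After both pivots, the entry at the z-row, column s2 is 8/3.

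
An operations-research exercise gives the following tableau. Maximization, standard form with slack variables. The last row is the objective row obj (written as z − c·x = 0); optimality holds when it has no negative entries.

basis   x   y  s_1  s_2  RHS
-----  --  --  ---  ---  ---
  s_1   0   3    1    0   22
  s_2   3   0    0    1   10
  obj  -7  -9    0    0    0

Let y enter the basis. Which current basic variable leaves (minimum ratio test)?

s_1

Column y entries and ratios — s_1: 22/3 = 22/3; s_2: 0 ≤ 0, skip.
Smallest ratio is 22/3 in the row of s_1, so s_1 leaves.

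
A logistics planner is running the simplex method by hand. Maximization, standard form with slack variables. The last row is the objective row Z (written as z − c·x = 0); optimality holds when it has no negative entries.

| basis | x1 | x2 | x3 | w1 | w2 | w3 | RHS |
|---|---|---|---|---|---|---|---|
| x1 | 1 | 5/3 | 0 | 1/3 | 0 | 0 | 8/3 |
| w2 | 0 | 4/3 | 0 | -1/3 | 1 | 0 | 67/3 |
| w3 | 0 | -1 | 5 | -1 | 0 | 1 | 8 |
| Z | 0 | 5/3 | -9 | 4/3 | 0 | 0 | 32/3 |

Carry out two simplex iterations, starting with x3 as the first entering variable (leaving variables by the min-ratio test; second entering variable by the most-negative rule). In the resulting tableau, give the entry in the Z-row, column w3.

Ratio test on column x3 — row 1: entry 0 ≤ 0; row 2: entry 0 ≤ 0; row 3: 8/5 = 8/5. Minimum is 8/5 at row 3 (w3 leaves); pivot element 5.
Divide row 3 by 5; eliminate column x3 from the other rows.
Second iteration: most negative Z-row entry is -7/15 in column w1, so w1 enters.
Ratio test on column w1 — row 1: (8/3)/(1/3) = 8; row 2: entry -1/3 ≤ 0; row 3: entry -1/5 ≤ 0. Minimum is 8 at row 1 (x1 leaves); pivot element 1/3.
Divide row 1 by 1/3; eliminate column w1 from the other rows.
After both pivots, the entry at the Z-row, column w3 is 9/5.

9/5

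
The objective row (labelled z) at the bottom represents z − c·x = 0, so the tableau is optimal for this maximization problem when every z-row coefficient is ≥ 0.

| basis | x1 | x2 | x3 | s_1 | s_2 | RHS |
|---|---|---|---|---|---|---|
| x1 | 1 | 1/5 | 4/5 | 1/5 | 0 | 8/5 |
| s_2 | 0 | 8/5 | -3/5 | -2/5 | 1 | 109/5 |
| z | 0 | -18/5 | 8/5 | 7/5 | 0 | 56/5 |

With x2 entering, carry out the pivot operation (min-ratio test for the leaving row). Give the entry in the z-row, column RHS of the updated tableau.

40

Ratio test on column x2 — row 1: (8/5)/(1/5) = 8; row 2: (109/5)/(8/5) = 109/8. Minimum is 8 at row 1 (x1 leaves); pivot element 1/5.
Divide row 1 by 1/5; eliminate column x2 from the other rows.
z-row update in column RHS: 56/5 − (-18/5)·8 = 40.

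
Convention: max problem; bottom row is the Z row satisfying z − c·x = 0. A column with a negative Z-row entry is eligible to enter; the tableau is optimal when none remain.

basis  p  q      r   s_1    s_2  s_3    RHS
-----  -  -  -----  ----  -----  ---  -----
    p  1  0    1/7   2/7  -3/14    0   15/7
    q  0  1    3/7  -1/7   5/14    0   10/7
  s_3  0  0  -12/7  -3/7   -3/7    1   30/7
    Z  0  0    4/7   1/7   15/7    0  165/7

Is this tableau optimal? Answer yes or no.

Every Z-row coefficient is ≥ 0, so the tableau is optimal.

yes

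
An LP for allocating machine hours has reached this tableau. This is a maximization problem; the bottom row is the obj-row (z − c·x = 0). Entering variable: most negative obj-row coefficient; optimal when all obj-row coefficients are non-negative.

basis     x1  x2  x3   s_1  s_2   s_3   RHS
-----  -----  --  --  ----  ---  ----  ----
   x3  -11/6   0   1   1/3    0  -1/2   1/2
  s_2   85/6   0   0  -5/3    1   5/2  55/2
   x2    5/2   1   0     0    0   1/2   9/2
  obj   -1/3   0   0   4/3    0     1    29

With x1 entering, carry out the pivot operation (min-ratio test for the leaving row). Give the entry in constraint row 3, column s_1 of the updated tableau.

Ratio test on column x1 — row 1: entry -11/6 ≤ 0; row 2: (55/2)/(85/6) = 33/17; row 3: (9/2)/(5/2) = 9/5. Minimum is 9/5 at row 3 (x2 leaves); pivot element 5/2.
Divide row 3 by 5/2; eliminate column x1 from the other rows.
In the new row 3, the s_1 entry is the old entry divided by the pivot: 0/(5/2) = 0.

0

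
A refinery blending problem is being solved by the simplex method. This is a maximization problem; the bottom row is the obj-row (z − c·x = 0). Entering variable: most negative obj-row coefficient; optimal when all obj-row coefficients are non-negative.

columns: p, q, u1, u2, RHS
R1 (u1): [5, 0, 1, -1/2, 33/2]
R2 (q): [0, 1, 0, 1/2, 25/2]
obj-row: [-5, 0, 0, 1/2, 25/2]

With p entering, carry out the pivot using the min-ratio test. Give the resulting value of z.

29

Ratio test on column p — row 1: (33/2)/5 = 33/10; row 2: entry 0 ≤ 0. Minimum is 33/10 at row 1 (u1 leaves); pivot element 5.
Pivot on row 1; the obj-row RHS becomes 25/2 − (-5)·(33/10) = 29.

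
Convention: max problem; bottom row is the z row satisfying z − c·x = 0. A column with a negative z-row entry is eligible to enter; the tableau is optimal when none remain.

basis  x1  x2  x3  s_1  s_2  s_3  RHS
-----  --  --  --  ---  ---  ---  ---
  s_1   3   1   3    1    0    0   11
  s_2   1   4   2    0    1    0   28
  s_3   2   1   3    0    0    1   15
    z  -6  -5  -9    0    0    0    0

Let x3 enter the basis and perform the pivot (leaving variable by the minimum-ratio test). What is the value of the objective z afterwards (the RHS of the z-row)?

Ratio test on column x3 — row 1: 11/3 = 11/3; row 2: 28/2 = 14; row 3: 15/3 = 5. Minimum is 11/3 at row 1 (s_1 leaves); pivot element 3.
Pivot on row 1; the z-row RHS becomes 0 − (-9)·(11/3) = 33.

33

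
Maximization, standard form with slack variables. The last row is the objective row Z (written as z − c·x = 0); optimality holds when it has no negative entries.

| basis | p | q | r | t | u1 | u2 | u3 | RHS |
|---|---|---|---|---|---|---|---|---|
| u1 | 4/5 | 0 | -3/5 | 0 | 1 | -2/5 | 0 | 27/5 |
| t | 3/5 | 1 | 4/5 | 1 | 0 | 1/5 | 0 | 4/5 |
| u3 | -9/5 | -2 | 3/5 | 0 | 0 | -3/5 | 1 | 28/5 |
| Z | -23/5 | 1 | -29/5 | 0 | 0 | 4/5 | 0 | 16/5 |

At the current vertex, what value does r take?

r is not in the basis, so in the current basic feasible solution r = 0.

0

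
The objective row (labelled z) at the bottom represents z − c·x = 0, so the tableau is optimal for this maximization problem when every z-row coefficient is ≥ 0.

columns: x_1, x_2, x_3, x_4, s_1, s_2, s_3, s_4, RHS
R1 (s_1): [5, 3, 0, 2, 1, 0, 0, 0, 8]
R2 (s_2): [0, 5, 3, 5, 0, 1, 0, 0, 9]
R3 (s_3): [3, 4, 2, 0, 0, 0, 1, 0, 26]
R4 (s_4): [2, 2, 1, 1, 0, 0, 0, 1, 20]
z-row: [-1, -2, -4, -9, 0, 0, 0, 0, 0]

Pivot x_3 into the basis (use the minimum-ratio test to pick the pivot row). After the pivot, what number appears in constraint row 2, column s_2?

Ratio test on column x_3 — row 1: entry 0 ≤ 0; row 2: 9/3 = 3; row 3: 26/2 = 13; row 4: 20/1 = 20. Minimum is 3 at row 2 (s_2 leaves); pivot element 3.
Divide row 2 by 3; eliminate column x_3 from the other rows.
In the new row 2, the s_2 entry is the old entry divided by the pivot: 1/3 = 1/3.

1/3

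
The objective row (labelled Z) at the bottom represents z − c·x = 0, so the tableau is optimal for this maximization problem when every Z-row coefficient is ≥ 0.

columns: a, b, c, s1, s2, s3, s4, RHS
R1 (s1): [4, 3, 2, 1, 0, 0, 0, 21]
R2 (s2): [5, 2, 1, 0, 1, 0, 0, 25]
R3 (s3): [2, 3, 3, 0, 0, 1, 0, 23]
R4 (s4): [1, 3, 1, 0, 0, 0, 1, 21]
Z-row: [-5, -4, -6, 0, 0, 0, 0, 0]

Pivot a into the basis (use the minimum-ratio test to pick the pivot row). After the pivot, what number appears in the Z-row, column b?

-2

Ratio test on column a — row 1: 21/4 = 21/4; row 2: 25/5 = 5; row 3: 23/2 = 23/2; row 4: 21/1 = 21. Minimum is 5 at row 2 (s2 leaves); pivot element 5.
Divide row 2 by 5; eliminate column a from the other rows.
Z-row update in column b: -4 − (-5)·(2/5) = -2.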